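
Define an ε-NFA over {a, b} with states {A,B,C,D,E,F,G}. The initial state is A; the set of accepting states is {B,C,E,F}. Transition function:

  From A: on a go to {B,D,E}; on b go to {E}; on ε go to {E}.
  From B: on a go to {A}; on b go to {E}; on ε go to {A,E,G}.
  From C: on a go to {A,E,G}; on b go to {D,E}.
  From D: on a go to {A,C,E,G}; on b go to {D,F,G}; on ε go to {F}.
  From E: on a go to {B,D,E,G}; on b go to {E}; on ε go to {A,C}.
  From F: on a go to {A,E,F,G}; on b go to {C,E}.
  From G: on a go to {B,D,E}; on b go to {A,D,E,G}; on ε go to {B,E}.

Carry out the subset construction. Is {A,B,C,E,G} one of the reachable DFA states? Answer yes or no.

no

Start state of the DFA: {A,C,E} (ε-closure of the NFA start).
{A,C,E} --a--> {A,B,C,D,E,F,G}  [new]
{A,C,E} --b--> {A,C,D,E,F}  [new]
{A,B,C,D,E,F,G} --a--> {A,B,C,D,E,F,G}  [seen]
{A,B,C,D,E,F,G} --b--> {A,B,C,D,E,F,G}  [seen]
{A,C,D,E,F} --a--> {A,B,C,D,E,F,G}  [seen]
{A,C,D,E,F} --b--> {A,B,C,D,E,F,G}  [seen]
Reachable DFA states: {A,C,E}, {A,B,C,D,E,F,G}, {A,C,D,E,F}.
{A,B,C,E,G} is not among them.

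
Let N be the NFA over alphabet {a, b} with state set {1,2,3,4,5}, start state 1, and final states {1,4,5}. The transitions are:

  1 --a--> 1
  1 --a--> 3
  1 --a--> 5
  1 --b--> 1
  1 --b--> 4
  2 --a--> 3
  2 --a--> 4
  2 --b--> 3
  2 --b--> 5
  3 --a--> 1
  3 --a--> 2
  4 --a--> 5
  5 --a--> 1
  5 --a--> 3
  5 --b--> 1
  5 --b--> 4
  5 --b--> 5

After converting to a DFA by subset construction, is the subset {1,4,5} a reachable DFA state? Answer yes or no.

yes

Start state of the DFA: {1}.
{1} --a--> {1,3,5}  [new]
{1} --b--> {1,4}  [new]
{1,3,5} --a--> {1,2,3,5}  [new]
{1,3,5} --b--> {1,4,5}  [new]
{1,4} --a--> {1,3,5}  [seen]
{1,4} --b--> {1,4}  [seen]
{1,2,3,5} --a--> {1,2,3,4,5}  [new]
{1,2,3,5} --b--> {1,3,4,5}  [new]
{1,4,5} --a--> {1,3,5}  [seen]
{1,4,5} --b--> {1,4,5}  [seen]
{1,2,3,4,5} --a--> {1,2,3,4,5}  [seen]
{1,2,3,4,5} --b--> {1,3,4,5}  [seen]
{1,3,4,5} --a--> {1,2,3,5}  [seen]
{1,3,4,5} --b--> {1,4,5}  [seen]
Reachable DFA states: {1}, {1,3,5}, {1,4}, {1,2,3,5}, {1,4,5}, {1,2,3,4,5}, {1,3,4,5}.
{1,4,5} is among them.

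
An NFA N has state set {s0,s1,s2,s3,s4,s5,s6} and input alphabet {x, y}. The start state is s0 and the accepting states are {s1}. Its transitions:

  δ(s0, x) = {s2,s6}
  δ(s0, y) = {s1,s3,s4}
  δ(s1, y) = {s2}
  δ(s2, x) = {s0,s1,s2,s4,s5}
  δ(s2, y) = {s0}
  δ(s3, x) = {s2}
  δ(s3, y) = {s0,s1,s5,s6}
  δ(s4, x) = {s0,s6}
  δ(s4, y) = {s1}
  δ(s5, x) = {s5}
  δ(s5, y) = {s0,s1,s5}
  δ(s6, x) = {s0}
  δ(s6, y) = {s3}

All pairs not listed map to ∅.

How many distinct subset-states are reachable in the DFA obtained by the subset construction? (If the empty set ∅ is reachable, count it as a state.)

14

Start state of the DFA: {s0}.
{s0} --x--> {s2,s6}  [new]
{s0} --y--> {s1,s3,s4}  [new]
{s2,s6} --x--> {s0,s1,s2,s4,s5}  [new]
{s2,s6} --y--> {s0,s3}  [new]
{s1,s3,s4} --x--> {s0,s2,s6}  [new]
{s1,s3,s4} --y--> {s0,s1,s2,s5,s6}  [new]
{s0,s1,s2,s4,s5} --x--> {s0,s1,s2,s4,s5,s6}  [new]
{s0,s1,s2,s4,s5} --y--> {s0,s1,s2,s3,s4,s5}  [new]
{s0,s3} --x--> {s2,s6}  [seen]
{s0,s3} --y--> {s0,s1,s3,s4,s5,s6}  [new]
{s0,s2,s6} --x--> {s0,s1,s2,s4,s5,s6}  [seen]
{s0,s2,s6} --y--> {s0,s1,s3,s4}  [new]
{s0,s1,s2,s5,s6} --x--> {s0,s1,s2,s4,s5,s6}  [seen]
{s0,s1,s2,s5,s6} --y--> {s0,s1,s2,s3,s4,s5}  [seen]
{s0,s1,s2,s4,s5,s6} --x--> {s0,s1,s2,s4,s5,s6}  [seen]
{s0,s1,s2,s4,s5,s6} --y--> {s0,s1,s2,s3,s4,s5}  [seen]
{s0,s1,s2,s3,s4,s5} --x--> {s0,s1,s2,s4,s5,s6}  [seen]
{s0,s1,s2,s3,s4,s5} --y--> {s0,s1,s2,s3,s4,s5,s6}  [new]
{s0,s1,s3,s4,s5,s6} --x--> {s0,s2,s5,s6}  [new]
{s0,s1,s3,s4,s5,s6} --y--> {s0,s1,s2,s3,s4,s5,s6}  [seen]
{s0,s1,s3,s4} --x--> {s0,s2,s6}  [seen]
{s0,s1,s3,s4} --y--> {s0,s1,s2,s3,s4,s5,s6}  [seen]
{s0,s1,s2,s3,s4,s5,s6} --x--> {s0,s1,s2,s4,s5,s6}  [seen]
{s0,s1,s2,s3,s4,s5,s6} --y--> {s0,s1,s2,s3,s4,s5,s6}  [seen]
{s0,s2,s5,s6} --x--> {s0,s1,s2,s4,s5,s6}  [seen]
{s0,s2,s5,s6} --y--> {s0,s1,s3,s4,s5}  [new]
{s0,s1,s3,s4,s5} --x--> {s0,s2,s5,s6}  [seen]
{s0,s1,s3,s4,s5} --y--> {s0,s1,s2,s3,s4,s5,s6}  [seen]
Reachable DFA states: {s0}, {s2,s6}, {s1,s3,s4}, {s0,s1,s2,s4,s5}, {s0,s3}, {s0,s2,s6}, {s0,s1,s2,s5,s6}, {s0,s1,s2,s4,s5,s6}, {s0,s1,s2,s3,s4,s5}, {s0,s1,s3,s4,s5,s6}, {s0,s1,s3,s4}, {s0,s1,s2,s3,s4,s5,s6}, {s0,s2,s5,s6}, {s0,s1,s3,s4,s5}.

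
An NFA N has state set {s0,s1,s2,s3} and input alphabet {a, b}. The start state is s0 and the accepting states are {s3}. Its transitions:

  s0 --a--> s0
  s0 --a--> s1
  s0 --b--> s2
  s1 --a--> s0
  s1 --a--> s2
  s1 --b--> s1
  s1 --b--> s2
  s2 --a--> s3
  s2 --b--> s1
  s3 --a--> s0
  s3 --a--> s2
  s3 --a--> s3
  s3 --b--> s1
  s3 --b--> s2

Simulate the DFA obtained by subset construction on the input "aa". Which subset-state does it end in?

{s0,s1,s2}

Start: {s0}.
δ(s0,a) = {s0,s1}.
Union: {s0,s1}.
After a: {s0,s1}.
δ(s0,a) = {s0,s1}; δ(s1,a) = {s0,s2}.
Union: {s0,s1,s2}.
After a: {s0,s1,s2}.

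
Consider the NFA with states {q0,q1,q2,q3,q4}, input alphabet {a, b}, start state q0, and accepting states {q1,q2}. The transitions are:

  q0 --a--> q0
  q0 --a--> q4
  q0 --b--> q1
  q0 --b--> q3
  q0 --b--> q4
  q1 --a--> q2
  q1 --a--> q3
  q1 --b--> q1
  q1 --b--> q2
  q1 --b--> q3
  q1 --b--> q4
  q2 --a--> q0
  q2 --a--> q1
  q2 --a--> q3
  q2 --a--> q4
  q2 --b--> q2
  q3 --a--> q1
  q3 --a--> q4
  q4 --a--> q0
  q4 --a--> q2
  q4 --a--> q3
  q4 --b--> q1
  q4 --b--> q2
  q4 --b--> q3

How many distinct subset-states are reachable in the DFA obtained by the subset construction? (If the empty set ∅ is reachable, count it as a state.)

6

Start state of the DFA: {q0}.
{q0} --a--> {q0,q4}  [new]
{q0} --b--> {q1,q3,q4}  [new]
{q0,q4} --a--> {q0,q2,q3,q4}  [new]
{q0,q4} --b--> {q1,q2,q3,q4}  [new]
{q1,q3,q4} --a--> {q0,q1,q2,q3,q4}  [new]
{q1,q3,q4} --b--> {q1,q2,q3,q4}  [seen]
{q0,q2,q3,q4} --a--> {q0,q1,q2,q3,q4}  [seen]
{q0,q2,q3,q4} --b--> {q1,q2,q3,q4}  [seen]
{q1,q2,q3,q4} --a--> {q0,q1,q2,q3,q4}  [seen]
{q1,q2,q3,q4} --b--> {q1,q2,q3,q4}  [seen]
{q0,q1,q2,q3,q4} --a--> {q0,q1,q2,q3,q4}  [seen]
{q0,q1,q2,q3,q4} --b--> {q1,q2,q3,q4}  [seen]
Reachable DFA states: {q0}, {q0,q4}, {q1,q3,q4}, {q0,q2,q3,q4}, {q1,q2,q3,q4}, {q0,q1,q2,q3,q4}.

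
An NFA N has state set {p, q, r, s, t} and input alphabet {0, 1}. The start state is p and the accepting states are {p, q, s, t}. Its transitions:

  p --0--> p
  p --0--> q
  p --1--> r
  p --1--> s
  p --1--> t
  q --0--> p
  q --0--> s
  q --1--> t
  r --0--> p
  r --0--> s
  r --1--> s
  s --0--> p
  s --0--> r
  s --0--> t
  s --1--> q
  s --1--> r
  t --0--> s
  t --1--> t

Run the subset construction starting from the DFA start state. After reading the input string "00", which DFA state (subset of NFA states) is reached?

Start: {p}.
δ(p,0) = {p, q}.
Union: {p, q}.
After 0: {p, q}.
δ(p,0) = {p, q}; δ(q,0) = {p, s}.
Union: {p, q, s}.
After 0: {p, q, s}.

{p, q, s}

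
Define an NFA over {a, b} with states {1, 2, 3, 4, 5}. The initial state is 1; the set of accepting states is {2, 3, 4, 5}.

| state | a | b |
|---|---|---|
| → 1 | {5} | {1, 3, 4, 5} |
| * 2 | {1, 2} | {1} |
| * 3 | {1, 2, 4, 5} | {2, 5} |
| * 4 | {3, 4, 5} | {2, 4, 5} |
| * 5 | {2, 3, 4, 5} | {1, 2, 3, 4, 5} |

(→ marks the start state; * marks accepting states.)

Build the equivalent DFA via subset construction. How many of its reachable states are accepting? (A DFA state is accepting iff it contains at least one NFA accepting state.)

Start state of the DFA: {1}.
{1} --a--> {5}  [new]
{1} --b--> {1, 3, 4, 5}  [new]
{5} --a--> {2, 3, 4, 5}  [new]
{5} --b--> {1, 2, 3, 4, 5}  [new]
{1, 3, 4, 5} --a--> {1, 2, 3, 4, 5}  [seen]
{1, 3, 4, 5} --b--> {1, 2, 3, 4, 5}  [seen]
{2, 3, 4, 5} --a--> {1, 2, 3, 4, 5}  [seen]
{2, 3, 4, 5} --b--> {1, 2, 3, 4, 5}  [seen]
{1, 2, 3, 4, 5} --a--> {1, 2, 3, 4, 5}  [seen]
{1, 2, 3, 4, 5} --b--> {1, 2, 3, 4, 5}  [seen]
Reachable DFA states: {1}, {5}, {1, 3, 4, 5}, {2, 3, 4, 5}, {1, 2, 3, 4, 5}.
Accepting DFA states (contain an NFA accepting state): {5}, {1, 3, 4, 5}, {2, 3, 4, 5}, {1, 2, 3, 4, 5}.

4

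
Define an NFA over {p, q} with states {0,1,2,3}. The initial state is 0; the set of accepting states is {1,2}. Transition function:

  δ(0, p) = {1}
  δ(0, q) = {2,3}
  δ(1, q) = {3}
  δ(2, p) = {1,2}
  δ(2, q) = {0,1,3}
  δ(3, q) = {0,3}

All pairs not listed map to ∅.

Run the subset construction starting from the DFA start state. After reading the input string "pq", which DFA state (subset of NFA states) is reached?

{3}

Start: {0}.
δ(0,p) = {1}.
Union: {1}.
After p: {1}.
δ(1,q) = {3}.
Union: {3}.
After q: {3}.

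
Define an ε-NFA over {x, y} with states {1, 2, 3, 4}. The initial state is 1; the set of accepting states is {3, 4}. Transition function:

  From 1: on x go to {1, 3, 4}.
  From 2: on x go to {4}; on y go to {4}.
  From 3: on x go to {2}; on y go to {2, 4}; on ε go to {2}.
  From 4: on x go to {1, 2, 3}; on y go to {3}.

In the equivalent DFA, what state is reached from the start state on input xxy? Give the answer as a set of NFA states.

{2, 3, 4}

Start: {1}.
δ(1,x) = {1, 3, 4}.
Union: {1, 3, 4}.
ε-closure gives {1, 2, 3, 4}.
After x: {1, 2, 3, 4}.
δ(1,x) = {1, 3, 4}; δ(2,x) = {4}; δ(3,x) = {2}; δ(4,x) = {1, 2, 3}.
Union: {1, 2, 3, 4}.
After x: {1, 2, 3, 4}.
δ(1,y) = ∅; δ(2,y) = {4}; δ(3,y) = {2, 4}; δ(4,y) = {3}.
Union: {2, 3, 4}.
After y: {2, 3, 4}.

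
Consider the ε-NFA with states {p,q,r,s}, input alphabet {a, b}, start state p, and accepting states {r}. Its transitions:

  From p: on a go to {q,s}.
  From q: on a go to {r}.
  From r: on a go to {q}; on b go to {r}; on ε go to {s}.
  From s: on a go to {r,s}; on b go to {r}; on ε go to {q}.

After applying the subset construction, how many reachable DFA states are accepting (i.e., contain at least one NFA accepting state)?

1

Start state of the DFA: {p} (ε-closure of the NFA start).
{p} --a--> {q,s}  [new]
{p} --b--> ∅  [new]
{q,s} --a--> {q,r,s}  [new]
{q,s} --b--> {q,r,s}  [seen]
∅ --a--> ∅  [seen]
∅ --b--> ∅  [seen]
{q,r,s} --a--> {q,r,s}  [seen]
{q,r,s} --b--> {q,r,s}  [seen]
Reachable DFA states: {p}, {q,s}, ∅, {q,r,s}.
Accepting DFA states (contain an NFA accepting state): {q,r,s}.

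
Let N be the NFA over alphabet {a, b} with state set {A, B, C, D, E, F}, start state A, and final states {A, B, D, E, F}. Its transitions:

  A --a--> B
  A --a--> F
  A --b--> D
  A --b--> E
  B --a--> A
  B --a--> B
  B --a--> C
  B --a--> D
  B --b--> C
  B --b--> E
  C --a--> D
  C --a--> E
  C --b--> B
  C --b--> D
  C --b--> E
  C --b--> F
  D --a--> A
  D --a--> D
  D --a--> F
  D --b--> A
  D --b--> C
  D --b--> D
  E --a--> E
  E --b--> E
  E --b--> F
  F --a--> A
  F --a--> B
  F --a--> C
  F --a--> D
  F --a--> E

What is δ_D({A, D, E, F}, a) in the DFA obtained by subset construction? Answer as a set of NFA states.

δ(A,a) = {B, F}; δ(D,a) = {A, D, F}; δ(E,a) = {E}; δ(F,a) = {A, B, C, D, E}.
Union: {A, B, C, D, E, F}.

{A, B, C, D, E, F}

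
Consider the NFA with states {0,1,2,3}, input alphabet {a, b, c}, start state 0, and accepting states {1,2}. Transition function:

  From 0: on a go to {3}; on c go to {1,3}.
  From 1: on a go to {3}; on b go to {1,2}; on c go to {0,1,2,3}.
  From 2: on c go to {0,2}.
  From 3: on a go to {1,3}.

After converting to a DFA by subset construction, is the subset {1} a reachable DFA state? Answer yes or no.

Start state of the DFA: {0}.
{0} --a--> {3}  [new]
{0} --b--> ∅  [new]
{0} --c--> {1,3}  [new]
{3} --a--> {1,3}  [seen]
{3} --b--> ∅  [seen]
{3} --c--> ∅  [seen]
∅ --a--> ∅  [seen]
∅ --b--> ∅  [seen]
∅ --c--> ∅  [seen]
{1,3} --a--> {1,3}  [seen]
{1,3} --b--> {1,2}  [new]
{1,3} --c--> {0,1,2,3}  [new]
{1,2} --a--> {3}  [seen]
{1,2} --b--> {1,2}  [seen]
{1,2} --c--> {0,1,2,3}  [seen]
{0,1,2,3} --a--> {1,3}  [seen]
{0,1,2,3} --b--> {1,2}  [seen]
{0,1,2,3} --c--> {0,1,2,3}  [seen]
Reachable DFA states: {0}, {3}, ∅, {1,3}, {1,2}, {0,1,2,3}.
{1} is not among them.

no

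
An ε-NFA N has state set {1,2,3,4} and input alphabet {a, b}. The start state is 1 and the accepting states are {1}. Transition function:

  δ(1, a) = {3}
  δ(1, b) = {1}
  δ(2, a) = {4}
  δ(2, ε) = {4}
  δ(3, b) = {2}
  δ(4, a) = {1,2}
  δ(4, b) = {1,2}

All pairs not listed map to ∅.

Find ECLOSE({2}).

{2,4}

Begin with {2}.
2 →ε {4}; add 4.
ε-closure = {2,4}.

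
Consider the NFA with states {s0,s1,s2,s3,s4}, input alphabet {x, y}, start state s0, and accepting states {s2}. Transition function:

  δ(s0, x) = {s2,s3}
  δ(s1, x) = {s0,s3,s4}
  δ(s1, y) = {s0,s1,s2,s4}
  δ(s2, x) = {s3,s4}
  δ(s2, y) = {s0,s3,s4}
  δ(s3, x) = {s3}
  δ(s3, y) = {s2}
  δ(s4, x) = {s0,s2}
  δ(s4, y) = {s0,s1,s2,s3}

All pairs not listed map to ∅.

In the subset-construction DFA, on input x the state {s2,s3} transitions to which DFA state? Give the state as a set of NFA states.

{s3,s4}

δ(s2,x) = {s3,s4}; δ(s3,x) = {s3}.
Union: {s3,s4}.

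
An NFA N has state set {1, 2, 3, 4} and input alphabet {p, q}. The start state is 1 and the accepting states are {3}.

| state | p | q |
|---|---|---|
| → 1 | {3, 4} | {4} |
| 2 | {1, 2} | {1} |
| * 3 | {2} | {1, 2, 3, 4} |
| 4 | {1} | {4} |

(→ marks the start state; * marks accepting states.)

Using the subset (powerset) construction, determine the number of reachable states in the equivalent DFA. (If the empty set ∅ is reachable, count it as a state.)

7

Start state of the DFA: {1}.
{1} --p--> {3, 4}  [new]
{1} --q--> {4}  [new]
{3, 4} --p--> {1, 2}  [new]
{3, 4} --q--> {1, 2, 3, 4}  [new]
{4} --p--> {1}  [seen]
{4} --q--> {4}  [seen]
{1, 2} --p--> {1, 2, 3, 4}  [seen]
{1, 2} --q--> {1, 4}  [new]
{1, 2, 3, 4} --p--> {1, 2, 3, 4}  [seen]
{1, 2, 3, 4} --q--> {1, 2, 3, 4}  [seen]
{1, 4} --p--> {1, 3, 4}  [new]
{1, 4} --q--> {4}  [seen]
{1, 3, 4} --p--> {1, 2, 3, 4}  [seen]
{1, 3, 4} --q--> {1, 2, 3, 4}  [seen]
Reachable DFA states: {1}, {3, 4}, {4}, {1, 2}, {1, 2, 3, 4}, {1, 4}, {1, 3, 4}.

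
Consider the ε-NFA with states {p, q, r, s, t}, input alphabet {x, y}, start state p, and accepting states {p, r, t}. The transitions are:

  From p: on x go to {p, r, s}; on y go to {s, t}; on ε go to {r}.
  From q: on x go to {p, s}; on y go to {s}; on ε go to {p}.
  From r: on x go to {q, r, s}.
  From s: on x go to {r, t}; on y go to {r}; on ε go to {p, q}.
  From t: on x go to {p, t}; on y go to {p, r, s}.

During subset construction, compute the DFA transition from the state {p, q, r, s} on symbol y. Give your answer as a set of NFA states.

δ(p,y) = {s, t}; δ(q,y) = {s}; δ(r,y) = ∅; δ(s,y) = {r}.
Union: {r, s, t}.
ε-closure gives {p, q, r, s, t}.

{p, q, r, s, t}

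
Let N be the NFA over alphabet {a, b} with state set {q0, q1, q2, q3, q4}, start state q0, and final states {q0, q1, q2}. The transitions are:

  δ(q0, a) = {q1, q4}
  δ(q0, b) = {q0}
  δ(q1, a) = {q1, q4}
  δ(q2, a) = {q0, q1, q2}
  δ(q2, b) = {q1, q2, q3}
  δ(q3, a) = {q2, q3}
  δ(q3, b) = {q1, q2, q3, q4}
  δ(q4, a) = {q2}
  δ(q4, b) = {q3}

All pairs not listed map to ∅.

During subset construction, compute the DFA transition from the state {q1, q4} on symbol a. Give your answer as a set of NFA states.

{q1, q2, q4}

δ(q1,a) = {q1, q4}; δ(q4,a) = {q2}.
Union: {q1, q2, q4}.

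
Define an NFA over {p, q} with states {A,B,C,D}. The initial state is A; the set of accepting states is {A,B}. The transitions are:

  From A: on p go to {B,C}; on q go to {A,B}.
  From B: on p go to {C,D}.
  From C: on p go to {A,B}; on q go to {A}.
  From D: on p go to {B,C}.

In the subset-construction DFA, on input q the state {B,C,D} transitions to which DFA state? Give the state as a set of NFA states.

{A}

δ(B,q) = ∅; δ(C,q) = {A}; δ(D,q) = ∅.
Union: {A}.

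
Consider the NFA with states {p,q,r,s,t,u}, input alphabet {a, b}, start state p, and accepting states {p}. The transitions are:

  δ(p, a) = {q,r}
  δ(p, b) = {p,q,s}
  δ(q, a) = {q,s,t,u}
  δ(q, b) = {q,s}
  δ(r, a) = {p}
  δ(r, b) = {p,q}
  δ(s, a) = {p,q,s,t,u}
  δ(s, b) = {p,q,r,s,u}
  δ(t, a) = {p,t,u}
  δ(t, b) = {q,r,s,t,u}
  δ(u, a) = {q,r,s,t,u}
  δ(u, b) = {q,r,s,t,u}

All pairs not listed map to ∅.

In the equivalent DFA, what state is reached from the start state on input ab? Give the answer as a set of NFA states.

Start: {p}.
δ(p,a) = {q,r}.
Union: {q,r}.
After a: {q,r}.
δ(q,b) = {q,s}; δ(r,b) = {p,q}.
Union: {p,q,s}.
After b: {p,q,s}.

{p,q,s}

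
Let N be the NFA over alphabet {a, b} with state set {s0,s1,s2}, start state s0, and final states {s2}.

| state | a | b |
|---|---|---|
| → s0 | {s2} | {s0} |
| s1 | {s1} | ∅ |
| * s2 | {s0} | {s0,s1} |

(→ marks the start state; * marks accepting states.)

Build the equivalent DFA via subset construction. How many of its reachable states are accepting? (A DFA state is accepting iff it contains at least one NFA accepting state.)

Start state of the DFA: {s0}.
{s0} --a--> {s2}  [new]
{s0} --b--> {s0}  [seen]
{s2} --a--> {s0}  [seen]
{s2} --b--> {s0,s1}  [new]
{s0,s1} --a--> {s1,s2}  [new]
{s0,s1} --b--> {s0}  [seen]
{s1,s2} --a--> {s0,s1}  [seen]
{s1,s2} --b--> {s0,s1}  [seen]
Reachable DFA states: {s0}, {s2}, {s0,s1}, {s1,s2}.
Accepting DFA states (contain an NFA accepting state): {s2}, {s1,s2}.

2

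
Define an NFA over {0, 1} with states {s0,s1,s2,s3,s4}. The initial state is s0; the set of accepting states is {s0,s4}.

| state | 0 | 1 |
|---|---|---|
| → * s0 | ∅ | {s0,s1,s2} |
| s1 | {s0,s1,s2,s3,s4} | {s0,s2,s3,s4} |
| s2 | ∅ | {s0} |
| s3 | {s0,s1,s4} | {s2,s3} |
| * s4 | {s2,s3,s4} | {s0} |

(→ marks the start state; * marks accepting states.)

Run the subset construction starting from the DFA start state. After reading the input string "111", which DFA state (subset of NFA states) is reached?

{s0,s1,s2,s3,s4}

Start: {s0}.
δ(s0,1) = {s0,s1,s2}.
Union: {s0,s1,s2}.
After 1: {s0,s1,s2}.
δ(s0,1) = {s0,s1,s2}; δ(s1,1) = {s0,s2,s3,s4}; δ(s2,1) = {s0}.
Union: {s0,s1,s2,s3,s4}.
After 1: {s0,s1,s2,s3,s4}.
δ(s0,1) = {s0,s1,s2}; δ(s1,1) = {s0,s2,s3,s4}; δ(s2,1) = {s0}; δ(s3,1) = {s2,s3}; δ(s4,1) = {s0}.
Union: {s0,s1,s2,s3,s4}.
After 1: {s0,s1,s2,s3,s4}.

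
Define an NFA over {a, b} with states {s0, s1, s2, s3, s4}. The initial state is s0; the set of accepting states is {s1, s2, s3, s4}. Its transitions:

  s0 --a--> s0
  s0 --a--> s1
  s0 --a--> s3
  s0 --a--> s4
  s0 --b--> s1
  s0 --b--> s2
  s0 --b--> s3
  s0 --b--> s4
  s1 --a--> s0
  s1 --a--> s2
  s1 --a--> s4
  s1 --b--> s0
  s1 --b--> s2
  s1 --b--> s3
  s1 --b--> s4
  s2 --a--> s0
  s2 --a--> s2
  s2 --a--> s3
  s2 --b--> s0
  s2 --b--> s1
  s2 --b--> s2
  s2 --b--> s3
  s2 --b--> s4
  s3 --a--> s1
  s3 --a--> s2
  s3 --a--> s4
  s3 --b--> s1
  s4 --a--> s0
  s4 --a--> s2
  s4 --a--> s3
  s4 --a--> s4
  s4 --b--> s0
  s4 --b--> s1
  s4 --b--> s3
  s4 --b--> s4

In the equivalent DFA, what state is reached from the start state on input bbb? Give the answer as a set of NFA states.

Start: {s0}.
δ(s0,b) = {s1, s2, s3, s4}.
Union: {s1, s2, s3, s4}.
After b: {s1, s2, s3, s4}.
δ(s1,b) = {s0, s2, s3, s4}; δ(s2,b) = {s0, s1, s2, s3, s4}; δ(s3,b) = {s1}; δ(s4,b) = {s0, s1, s3, s4}.
Union: {s0, s1, s2, s3, s4}.
After b: {s0, s1, s2, s3, s4}.
δ(s0,b) = {s1, s2, s3, s4}; δ(s1,b) = {s0, s2, s3, s4}; δ(s2,b) = {s0, s1, s2, s3, s4}; δ(s3,b) = {s1}; δ(s4,b) = {s0, s1, s3, s4}.
Union: {s0, s1, s2, s3, s4}.
After b: {s0, s1, s2, s3, s4}.

{s0, s1, s2, s3, s4}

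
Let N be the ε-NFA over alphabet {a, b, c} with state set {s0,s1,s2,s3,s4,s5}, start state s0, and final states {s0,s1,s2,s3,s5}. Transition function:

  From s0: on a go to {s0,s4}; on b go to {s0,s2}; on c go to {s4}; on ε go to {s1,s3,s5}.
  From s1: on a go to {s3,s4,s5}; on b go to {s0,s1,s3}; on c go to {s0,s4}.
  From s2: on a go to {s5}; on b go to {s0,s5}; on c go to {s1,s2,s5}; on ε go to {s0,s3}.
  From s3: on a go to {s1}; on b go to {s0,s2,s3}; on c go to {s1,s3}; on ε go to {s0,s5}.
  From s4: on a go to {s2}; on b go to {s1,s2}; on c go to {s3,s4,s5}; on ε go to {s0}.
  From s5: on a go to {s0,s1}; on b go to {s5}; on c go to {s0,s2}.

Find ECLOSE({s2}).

Begin with {s2}.
s2 →ε {s0,s3}; add s0, s3.
s3 →ε {s0,s5}; add s5.
s0 →ε {s1,s3,s5}; add s1.
ε-closure = {s0,s1,s2,s3,s5}.

{s0,s1,s2,s3,s5}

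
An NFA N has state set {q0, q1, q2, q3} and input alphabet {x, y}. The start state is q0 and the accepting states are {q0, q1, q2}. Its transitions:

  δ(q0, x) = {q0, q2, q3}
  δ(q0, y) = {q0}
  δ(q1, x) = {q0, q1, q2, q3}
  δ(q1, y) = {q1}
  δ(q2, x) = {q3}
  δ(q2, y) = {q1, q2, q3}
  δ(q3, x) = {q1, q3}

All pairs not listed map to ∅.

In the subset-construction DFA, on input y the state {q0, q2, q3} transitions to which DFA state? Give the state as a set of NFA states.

δ(q0,y) = {q0}; δ(q2,y) = {q1, q2, q3}; δ(q3,y) = ∅.
Union: {q0, q1, q2, q3}.

{q0, q1, q2, q3}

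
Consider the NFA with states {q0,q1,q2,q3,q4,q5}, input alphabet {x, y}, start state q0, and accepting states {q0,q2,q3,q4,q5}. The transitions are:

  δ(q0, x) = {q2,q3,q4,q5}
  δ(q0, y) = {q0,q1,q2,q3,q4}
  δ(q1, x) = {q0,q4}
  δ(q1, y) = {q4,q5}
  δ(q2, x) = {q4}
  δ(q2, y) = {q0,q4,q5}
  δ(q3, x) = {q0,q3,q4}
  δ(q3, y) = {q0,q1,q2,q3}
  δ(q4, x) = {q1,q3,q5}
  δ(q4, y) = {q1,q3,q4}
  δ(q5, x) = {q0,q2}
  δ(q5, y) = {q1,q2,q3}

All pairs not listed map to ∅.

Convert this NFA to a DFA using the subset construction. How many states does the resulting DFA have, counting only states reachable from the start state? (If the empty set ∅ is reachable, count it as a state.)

4

Start state of the DFA: {q0}.
{q0} --x--> {q2,q3,q4,q5}  [new]
{q0} --y--> {q0,q1,q2,q3,q4}  [new]
{q2,q3,q4,q5} --x--> {q0,q1,q2,q3,q4,q5}  [new]
{q2,q3,q4,q5} --y--> {q0,q1,q2,q3,q4,q5}  [seen]
{q0,q1,q2,q3,q4} --x--> {q0,q1,q2,q3,q4,q5}  [seen]
{q0,q1,q2,q3,q4} --y--> {q0,q1,q2,q3,q4,q5}  [seen]
{q0,q1,q2,q3,q4,q5} --x--> {q0,q1,q2,q3,q4,q5}  [seen]
{q0,q1,q2,q3,q4,q5} --y--> {q0,q1,q2,q3,q4,q5}  [seen]
Reachable DFA states: {q0}, {q2,q3,q4,q5}, {q0,q1,q2,q3,q4}, {q0,q1,q2,q3,q4,q5}.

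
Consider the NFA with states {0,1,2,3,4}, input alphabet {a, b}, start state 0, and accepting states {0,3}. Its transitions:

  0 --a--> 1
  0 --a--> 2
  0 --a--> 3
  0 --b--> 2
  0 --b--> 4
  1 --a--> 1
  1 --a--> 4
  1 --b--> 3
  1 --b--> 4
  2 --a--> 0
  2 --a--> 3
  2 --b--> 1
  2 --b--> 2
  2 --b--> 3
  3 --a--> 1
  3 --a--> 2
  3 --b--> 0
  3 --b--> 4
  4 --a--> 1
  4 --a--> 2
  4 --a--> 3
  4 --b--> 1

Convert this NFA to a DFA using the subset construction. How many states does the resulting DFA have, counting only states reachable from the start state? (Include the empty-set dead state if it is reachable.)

5

Start state of the DFA: {0}.
{0} --a--> {1,2,3}  [new]
{0} --b--> {2,4}  [new]
{1,2,3} --a--> {0,1,2,3,4}  [new]
{1,2,3} --b--> {0,1,2,3,4}  [seen]
{2,4} --a--> {0,1,2,3}  [new]
{2,4} --b--> {1,2,3}  [seen]
{0,1,2,3,4} --a--> {0,1,2,3,4}  [seen]
{0,1,2,3,4} --b--> {0,1,2,3,4}  [seen]
{0,1,2,3} --a--> {0,1,2,3,4}  [seen]
{0,1,2,3} --b--> {0,1,2,3,4}  [seen]
Reachable DFA states: {0}, {1,2,3}, {2,4}, {0,1,2,3,4}, {0,1,2,3}.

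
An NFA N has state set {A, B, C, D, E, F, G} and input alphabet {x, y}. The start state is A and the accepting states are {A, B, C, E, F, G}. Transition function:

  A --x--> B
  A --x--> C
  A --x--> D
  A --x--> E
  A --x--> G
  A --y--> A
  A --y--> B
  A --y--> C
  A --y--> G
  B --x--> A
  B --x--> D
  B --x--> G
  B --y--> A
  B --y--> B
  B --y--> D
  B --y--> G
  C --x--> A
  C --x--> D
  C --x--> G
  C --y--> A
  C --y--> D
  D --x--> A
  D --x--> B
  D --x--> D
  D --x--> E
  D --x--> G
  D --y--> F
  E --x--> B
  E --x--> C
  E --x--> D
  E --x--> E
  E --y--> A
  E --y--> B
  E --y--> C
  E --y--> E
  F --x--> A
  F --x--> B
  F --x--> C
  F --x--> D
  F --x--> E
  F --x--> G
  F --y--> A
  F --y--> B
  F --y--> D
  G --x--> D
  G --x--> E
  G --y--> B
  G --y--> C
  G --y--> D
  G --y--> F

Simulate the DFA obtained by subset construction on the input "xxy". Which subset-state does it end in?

{A, B, C, D, E, F, G}

Start: {A}.
δ(A,x) = {B, C, D, E, G}.
Union: {B, C, D, E, G}.
After x: {B, C, D, E, G}.
δ(B,x) = {A, D, G}; δ(C,x) = {A, D, G}; δ(D,x) = {A, B, D, E, G}; δ(E,x) = {B, C, D, E}; δ(G,x) = {D, E}.
Union: {A, B, C, D, E, G}.
After x: {A, B, C, D, E, G}.
δ(A,y) = {A, B, C, G}; δ(B,y) = {A, B, D, G}; δ(C,y) = {A, D}; δ(D,y) = {F}; δ(E,y) = {A, B, C, E}; δ(G,y) = {B, C, D, F}.
Union: {A, B, C, D, E, F, G}.
After y: {A, B, C, D, E, F, G}.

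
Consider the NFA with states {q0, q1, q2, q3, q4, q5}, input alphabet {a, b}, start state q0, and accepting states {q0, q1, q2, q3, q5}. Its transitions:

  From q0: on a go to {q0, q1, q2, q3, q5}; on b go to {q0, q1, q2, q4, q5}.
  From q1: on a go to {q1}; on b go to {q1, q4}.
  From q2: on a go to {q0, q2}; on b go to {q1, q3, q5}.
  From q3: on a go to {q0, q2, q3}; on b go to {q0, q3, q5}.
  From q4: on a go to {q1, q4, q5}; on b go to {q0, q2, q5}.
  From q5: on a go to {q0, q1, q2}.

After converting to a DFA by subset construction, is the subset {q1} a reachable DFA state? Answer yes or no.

Start state of the DFA: {q0}.
{q0} --a--> {q0, q1, q2, q3, q5}  [new]
{q0} --b--> {q0, q1, q2, q4, q5}  [new]
{q0, q1, q2, q3, q5} --a--> {q0, q1, q2, q3, q5}  [seen]
{q0, q1, q2, q3, q5} --b--> {q0, q1, q2, q3, q4, q5}  [new]
{q0, q1, q2, q4, q5} --a--> {q0, q1, q2, q3, q4, q5}  [seen]
{q0, q1, q2, q4, q5} --b--> {q0, q1, q2, q3, q4, q5}  [seen]
{q0, q1, q2, q3, q4, q5} --a--> {q0, q1, q2, q3, q4, q5}  [seen]
{q0, q1, q2, q3, q4, q5} --b--> {q0, q1, q2, q3, q4, q5}  [seen]
Reachable DFA states: {q0}, {q0, q1, q2, q3, q5}, {q0, q1, q2, q4, q5}, {q0, q1, q2, q3, q4, q5}.
{q1} is not among them.

no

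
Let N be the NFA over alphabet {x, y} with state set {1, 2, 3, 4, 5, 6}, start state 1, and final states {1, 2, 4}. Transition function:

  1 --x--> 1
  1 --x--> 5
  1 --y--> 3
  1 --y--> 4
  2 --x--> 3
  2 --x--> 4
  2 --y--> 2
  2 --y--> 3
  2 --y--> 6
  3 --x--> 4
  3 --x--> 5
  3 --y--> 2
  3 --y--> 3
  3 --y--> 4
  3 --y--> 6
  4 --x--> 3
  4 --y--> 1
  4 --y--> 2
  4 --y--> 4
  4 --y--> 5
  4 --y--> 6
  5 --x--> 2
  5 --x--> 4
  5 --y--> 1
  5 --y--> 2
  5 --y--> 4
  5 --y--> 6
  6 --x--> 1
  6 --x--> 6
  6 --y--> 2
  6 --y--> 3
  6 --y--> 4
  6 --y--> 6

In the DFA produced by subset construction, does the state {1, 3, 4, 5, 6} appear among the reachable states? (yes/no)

yes

Start state of the DFA: {1}.
{1} --x--> {1, 5}  [new]
{1} --y--> {3, 4}  [new]
{1, 5} --x--> {1, 2, 4, 5}  [new]
{1, 5} --y--> {1, 2, 3, 4, 6}  [new]
{3, 4} --x--> {3, 4, 5}  [new]
{3, 4} --y--> {1, 2, 3, 4, 5, 6}  [new]
{1, 2, 4, 5} --x--> {1, 2, 3, 4, 5}  [new]
{1, 2, 4, 5} --y--> {1, 2, 3, 4, 5, 6}  [seen]
{1, 2, 3, 4, 6} --x--> {1, 3, 4, 5, 6}  [new]
{1, 2, 3, 4, 6} --y--> {1, 2, 3, 4, 5, 6}  [seen]
{3, 4, 5} --x--> {2, 3, 4, 5}  [new]
{3, 4, 5} --y--> {1, 2, 3, 4, 5, 6}  [seen]
{1, 2, 3, 4, 5, 6} --x--> {1, 2, 3, 4, 5, 6}  [seen]
{1, 2, 3, 4, 5, 6} --y--> {1, 2, 3, 4, 5, 6}  [seen]
{1, 2, 3, 4, 5} --x--> {1, 2, 3, 4, 5}  [seen]
{1, 2, 3, 4, 5} --y--> {1, 2, 3, 4, 5, 6}  [seen]
{1, 3, 4, 5, 6} --x--> {1, 2, 3, 4, 5, 6}  [seen]
{1, 3, 4, 5, 6} --y--> {1, 2, 3, 4, 5, 6}  [seen]
{2, 3, 4, 5} --x--> {2, 3, 4, 5}  [seen]
{2, 3, 4, 5} --y--> {1, 2, 3, 4, 5, 6}  [seen]
Reachable DFA states: {1}, {1, 5}, {3, 4}, {1, 2, 4, 5}, {1, 2, 3, 4, 6}, {3, 4, 5}, {1, 2, 3, 4, 5, 6}, {1, 2, 3, 4, 5}, {1, 3, 4, 5, 6}, {2, 3, 4, 5}.
{1, 3, 4, 5, 6} is among them.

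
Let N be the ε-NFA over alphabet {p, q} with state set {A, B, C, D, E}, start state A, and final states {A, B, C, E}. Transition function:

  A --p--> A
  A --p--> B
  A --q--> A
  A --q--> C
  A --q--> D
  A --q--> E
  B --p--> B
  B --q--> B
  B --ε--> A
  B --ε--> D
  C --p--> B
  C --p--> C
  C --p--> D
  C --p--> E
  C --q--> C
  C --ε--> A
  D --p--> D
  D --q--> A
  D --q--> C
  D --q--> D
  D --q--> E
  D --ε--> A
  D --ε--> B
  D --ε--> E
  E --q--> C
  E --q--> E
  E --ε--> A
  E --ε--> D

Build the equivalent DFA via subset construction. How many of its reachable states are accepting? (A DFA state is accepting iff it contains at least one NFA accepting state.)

3

Start state of the DFA: {A} (ε-closure of the NFA start).
{A} --p--> {A, B, D, E}  [new]
{A} --q--> {A, B, C, D, E}  [new]
{A, B, D, E} --p--> {A, B, D, E}  [seen]
{A, B, D, E} --q--> {A, B, C, D, E}  [seen]
{A, B, C, D, E} --p--> {A, B, C, D, E}  [seen]
{A, B, C, D, E} --q--> {A, B, C, D, E}  [seen]
Reachable DFA states: {A}, {A, B, D, E}, {A, B, C, D, E}.
Accepting DFA states (contain an NFA accepting state): {A}, {A, B, D, E}, {A, B, C, D, E}.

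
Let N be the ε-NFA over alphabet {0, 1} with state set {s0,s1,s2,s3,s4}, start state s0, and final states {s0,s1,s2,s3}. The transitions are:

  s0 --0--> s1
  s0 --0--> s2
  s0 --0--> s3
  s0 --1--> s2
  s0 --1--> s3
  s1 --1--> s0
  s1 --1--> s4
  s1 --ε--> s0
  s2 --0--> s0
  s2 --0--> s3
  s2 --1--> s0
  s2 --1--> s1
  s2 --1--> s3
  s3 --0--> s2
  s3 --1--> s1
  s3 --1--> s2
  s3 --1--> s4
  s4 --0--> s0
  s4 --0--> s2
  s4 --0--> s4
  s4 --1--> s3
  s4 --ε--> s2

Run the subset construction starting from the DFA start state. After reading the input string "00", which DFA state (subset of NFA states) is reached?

{s0,s1,s2,s3}

Start: {s0}.
δ(s0,0) = {s1,s2,s3}.
Union: {s1,s2,s3}.
ε-closure gives {s0,s1,s2,s3}.
After 0: {s0,s1,s2,s3}.
δ(s0,0) = {s1,s2,s3}; δ(s1,0) = ∅; δ(s2,0) = {s0,s3}; δ(s3,0) = {s2}.
Union: {s0,s1,s2,s3}.
After 0: {s0,s1,s2,s3}.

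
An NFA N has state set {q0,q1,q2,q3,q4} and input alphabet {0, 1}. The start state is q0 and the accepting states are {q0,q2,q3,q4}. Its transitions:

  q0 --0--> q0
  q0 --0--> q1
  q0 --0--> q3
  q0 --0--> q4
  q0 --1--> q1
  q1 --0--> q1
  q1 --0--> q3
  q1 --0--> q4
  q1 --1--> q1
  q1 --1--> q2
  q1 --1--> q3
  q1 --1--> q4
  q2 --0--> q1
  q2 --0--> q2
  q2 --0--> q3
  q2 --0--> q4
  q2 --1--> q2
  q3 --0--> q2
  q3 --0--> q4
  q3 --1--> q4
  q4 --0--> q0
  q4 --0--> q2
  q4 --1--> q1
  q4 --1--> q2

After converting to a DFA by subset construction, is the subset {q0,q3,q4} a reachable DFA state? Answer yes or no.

no

Start state of the DFA: {q0}.
{q0} --0--> {q0,q1,q3,q4}  [new]
{q0} --1--> {q1}  [new]
{q0,q1,q3,q4} --0--> {q0,q1,q2,q3,q4}  [new]
{q0,q1,q3,q4} --1--> {q1,q2,q3,q4}  [new]
{q1} --0--> {q1,q3,q4}  [new]
{q1} --1--> {q1,q2,q3,q4}  [seen]
{q0,q1,q2,q3,q4} --0--> {q0,q1,q2,q3,q4}  [seen]
{q0,q1,q2,q3,q4} --1--> {q1,q2,q3,q4}  [seen]
{q1,q2,q3,q4} --0--> {q0,q1,q2,q3,q4}  [seen]
{q1,q2,q3,q4} --1--> {q1,q2,q3,q4}  [seen]
{q1,q3,q4} --0--> {q0,q1,q2,q3,q4}  [seen]
{q1,q3,q4} --1--> {q1,q2,q3,q4}  [seen]
Reachable DFA states: {q0}, {q0,q1,q3,q4}, {q1}, {q0,q1,q2,q3,q4}, {q1,q2,q3,q4}, {q1,q3,q4}.
{q0,q3,q4} is not among them.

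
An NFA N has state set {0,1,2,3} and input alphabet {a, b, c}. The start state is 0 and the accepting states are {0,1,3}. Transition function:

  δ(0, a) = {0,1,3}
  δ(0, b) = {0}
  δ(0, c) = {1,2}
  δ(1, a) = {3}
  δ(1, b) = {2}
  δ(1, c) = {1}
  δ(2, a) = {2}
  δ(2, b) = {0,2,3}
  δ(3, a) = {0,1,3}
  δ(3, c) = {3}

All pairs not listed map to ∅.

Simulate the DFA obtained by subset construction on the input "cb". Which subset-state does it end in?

Start: {0}.
δ(0,c) = {1,2}.
Union: {1,2}.
After c: {1,2}.
δ(1,b) = {2}; δ(2,b) = {0,2,3}.
Union: {0,2,3}.
After b: {0,2,3}.

{0,2,3}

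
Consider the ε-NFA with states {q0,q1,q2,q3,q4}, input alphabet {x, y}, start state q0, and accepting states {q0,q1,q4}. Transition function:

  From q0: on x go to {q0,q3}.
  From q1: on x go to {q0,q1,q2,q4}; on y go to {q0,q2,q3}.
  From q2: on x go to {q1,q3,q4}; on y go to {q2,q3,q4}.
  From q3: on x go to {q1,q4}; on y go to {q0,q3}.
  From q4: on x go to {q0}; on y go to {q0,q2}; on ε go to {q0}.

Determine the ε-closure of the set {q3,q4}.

{q0,q3,q4}

Begin with {q3,q4}.
q4 →ε {q0}; add q0.
ε-closure = {q0,q3,q4}.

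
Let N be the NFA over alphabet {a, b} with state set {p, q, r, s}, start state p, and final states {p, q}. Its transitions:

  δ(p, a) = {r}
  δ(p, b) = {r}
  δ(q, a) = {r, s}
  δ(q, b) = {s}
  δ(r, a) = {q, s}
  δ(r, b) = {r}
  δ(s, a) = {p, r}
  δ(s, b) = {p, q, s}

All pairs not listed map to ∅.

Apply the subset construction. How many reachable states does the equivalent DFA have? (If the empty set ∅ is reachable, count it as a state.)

Start state of the DFA: {p}.
{p} --a--> {r}  [new]
{p} --b--> {r}  [seen]
{r} --a--> {q, s}  [new]
{r} --b--> {r}  [seen]
{q, s} --a--> {p, r, s}  [new]
{q, s} --b--> {p, q, s}  [new]
{p, r, s} --a--> {p, q, r, s}  [new]
{p, r, s} --b--> {p, q, r, s}  [seen]
{p, q, s} --a--> {p, r, s}  [seen]
{p, q, s} --b--> {p, q, r, s}  [seen]
{p, q, r, s} --a--> {p, q, r, s}  [seen]
{p, q, r, s} --b--> {p, q, r, s}  [seen]
Reachable DFA states: {p}, {r}, {q, s}, {p, r, s}, {p, q, s}, {p, q, r, s}.

6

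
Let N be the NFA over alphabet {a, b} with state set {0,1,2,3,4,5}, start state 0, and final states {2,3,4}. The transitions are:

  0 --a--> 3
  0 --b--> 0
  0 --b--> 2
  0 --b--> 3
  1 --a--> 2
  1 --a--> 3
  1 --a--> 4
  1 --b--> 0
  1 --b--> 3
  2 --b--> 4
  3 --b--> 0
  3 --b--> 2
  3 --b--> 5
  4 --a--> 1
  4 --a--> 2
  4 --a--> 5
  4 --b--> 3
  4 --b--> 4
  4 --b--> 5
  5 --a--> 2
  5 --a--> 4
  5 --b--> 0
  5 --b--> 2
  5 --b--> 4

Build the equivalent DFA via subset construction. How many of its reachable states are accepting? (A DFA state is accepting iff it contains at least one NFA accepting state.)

Start state of the DFA: {0}.
{0} --a--> {3}  [new]
{0} --b--> {0,2,3}  [new]
{3} --a--> ∅  [new]
{3} --b--> {0,2,5}  [new]
{0,2,3} --a--> {3}  [seen]
{0,2,3} --b--> {0,2,3,4,5}  [new]
∅ --a--> ∅  [seen]
∅ --b--> ∅  [seen]
{0,2,5} --a--> {2,3,4}  [new]
{0,2,5} --b--> {0,2,3,4}  [new]
{0,2,3,4,5} --a--> {1,2,3,4,5}  [new]
{0,2,3,4,5} --b--> {0,2,3,4,5}  [seen]
{2,3,4} --a--> {1,2,5}  [new]
{2,3,4} --b--> {0,2,3,4,5}  [seen]
{0,2,3,4} --a--> {1,2,3,5}  [new]
{0,2,3,4} --b--> {0,2,3,4,5}  [seen]
{1,2,3,4,5} --a--> {1,2,3,4,5}  [seen]
{1,2,3,4,5} --b--> {0,2,3,4,5}  [seen]
{1,2,5} --a--> {2,3,4}  [seen]
{1,2,5} --b--> {0,2,3,4}  [seen]
{1,2,3,5} --a--> {2,3,4}  [seen]
{1,2,3,5} --b--> {0,2,3,4,5}  [seen]
Reachable DFA states: {0}, {3}, {0,2,3}, ∅, {0,2,5}, {0,2,3,4,5}, {2,3,4}, {0,2,3,4}, {1,2,3,4,5}, {1,2,5}, {1,2,3,5}.
Accepting DFA states (contain an NFA accepting state): {3}, {0,2,3}, {0,2,5}, {0,2,3,4,5}, {2,3,4}, {0,2,3,4}, {1,2,3,4,5}, {1,2,5}, {1,2,3,5}.

9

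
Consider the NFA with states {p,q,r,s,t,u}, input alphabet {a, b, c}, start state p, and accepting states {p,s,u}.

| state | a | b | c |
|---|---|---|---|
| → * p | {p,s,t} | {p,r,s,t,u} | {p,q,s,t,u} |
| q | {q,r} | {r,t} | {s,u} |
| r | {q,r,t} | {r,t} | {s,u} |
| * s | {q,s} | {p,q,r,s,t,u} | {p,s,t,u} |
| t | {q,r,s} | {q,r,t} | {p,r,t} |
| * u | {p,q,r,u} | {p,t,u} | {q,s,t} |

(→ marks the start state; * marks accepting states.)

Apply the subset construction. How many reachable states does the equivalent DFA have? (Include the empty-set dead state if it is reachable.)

Start state of the DFA: {p}.
{p} --a--> {p,s,t}  [new]
{p} --b--> {p,r,s,t,u}  [new]
{p} --c--> {p,q,s,t,u}  [new]
{p,s,t} --a--> {p,q,r,s,t}  [new]
{p,s,t} --b--> {p,q,r,s,t,u}  [new]
{p,s,t} --c--> {p,q,r,s,t,u}  [seen]
{p,r,s,t,u} --a--> {p,q,r,s,t,u}  [seen]
{p,r,s,t,u} --b--> {p,q,r,s,t,u}  [seen]
{p,r,s,t,u} --c--> {p,q,r,s,t,u}  [seen]
{p,q,s,t,u} --a--> {p,q,r,s,t,u}  [seen]
{p,q,s,t,u} --b--> {p,q,r,s,t,u}  [seen]
{p,q,s,t,u} --c--> {p,q,r,s,t,u}  [seen]
{p,q,r,s,t} --a--> {p,q,r,s,t}  [seen]
{p,q,r,s,t} --b--> {p,q,r,s,t,u}  [seen]
{p,q,r,s,t} --c--> {p,q,r,s,t,u}  [seen]
{p,q,r,s,t,u} --a--> {p,q,r,s,t,u}  [seen]
{p,q,r,s,t,u} --b--> {p,q,r,s,t,u}  [seen]
{p,q,r,s,t,u} --c--> {p,q,r,s,t,u}  [seen]
Reachable DFA states: {p}, {p,s,t}, {p,r,s,t,u}, {p,q,s,t,u}, {p,q,r,s,t}, {p,q,r,s,t,u}.

6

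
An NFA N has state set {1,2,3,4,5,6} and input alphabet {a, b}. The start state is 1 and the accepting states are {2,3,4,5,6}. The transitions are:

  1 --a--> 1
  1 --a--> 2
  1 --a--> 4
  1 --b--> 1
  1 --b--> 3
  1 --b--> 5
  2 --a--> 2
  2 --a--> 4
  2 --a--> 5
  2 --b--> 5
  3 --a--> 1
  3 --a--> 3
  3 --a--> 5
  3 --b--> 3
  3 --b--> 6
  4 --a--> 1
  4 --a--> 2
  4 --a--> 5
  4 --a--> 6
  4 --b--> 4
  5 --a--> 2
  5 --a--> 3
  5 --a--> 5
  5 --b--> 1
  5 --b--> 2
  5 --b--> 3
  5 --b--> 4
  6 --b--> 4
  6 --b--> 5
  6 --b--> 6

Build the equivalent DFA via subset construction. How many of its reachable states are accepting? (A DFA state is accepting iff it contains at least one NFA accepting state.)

6

Start state of the DFA: {1}.
{1} --a--> {1,2,4}  [new]
{1} --b--> {1,3,5}  [new]
{1,2,4} --a--> {1,2,4,5,6}  [new]
{1,2,4} --b--> {1,3,4,5}  [new]
{1,3,5} --a--> {1,2,3,4,5}  [new]
{1,3,5} --b--> {1,2,3,4,5,6}  [new]
{1,2,4,5,6} --a--> {1,2,3,4,5,6}  [seen]
{1,2,4,5,6} --b--> {1,2,3,4,5,6}  [seen]
{1,3,4,5} --a--> {1,2,3,4,5,6}  [seen]
{1,3,4,5} --b--> {1,2,3,4,5,6}  [seen]
{1,2,3,4,5} --a--> {1,2,3,4,5,6}  [seen]
{1,2,3,4,5} --b--> {1,2,3,4,5,6}  [seen]
{1,2,3,4,5,6} --a--> {1,2,3,4,5,6}  [seen]
{1,2,3,4,5,6} --b--> {1,2,3,4,5,6}  [seen]
Reachable DFA states: {1}, {1,2,4}, {1,3,5}, {1,2,4,5,6}, {1,3,4,5}, {1,2,3,4,5}, {1,2,3,4,5,6}.
Accepting DFA states (contain an NFA accepting state): {1,2,4}, {1,3,5}, {1,2,4,5,6}, {1,3,4,5}, {1,2,3,4,5}, {1,2,3,4,5,6}.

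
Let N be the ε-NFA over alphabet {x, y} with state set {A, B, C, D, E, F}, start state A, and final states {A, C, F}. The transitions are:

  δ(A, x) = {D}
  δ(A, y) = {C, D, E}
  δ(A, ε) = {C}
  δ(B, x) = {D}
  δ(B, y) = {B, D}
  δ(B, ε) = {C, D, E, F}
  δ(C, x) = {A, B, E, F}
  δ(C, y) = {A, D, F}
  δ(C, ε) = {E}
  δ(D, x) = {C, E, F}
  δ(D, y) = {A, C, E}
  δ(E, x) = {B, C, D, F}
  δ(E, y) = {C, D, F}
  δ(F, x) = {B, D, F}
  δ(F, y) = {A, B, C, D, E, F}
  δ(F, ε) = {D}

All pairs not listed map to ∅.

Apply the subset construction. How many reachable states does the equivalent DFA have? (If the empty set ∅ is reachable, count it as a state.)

Start state of the DFA: {A, C, E} (ε-closure of the NFA start).
{A, C, E} --x--> {A, B, C, D, E, F}  [new]
{A, C, E} --y--> {A, C, D, E, F}  [new]
{A, B, C, D, E, F} --x--> {A, B, C, D, E, F}  [seen]
{A, B, C, D, E, F} --y--> {A, B, C, D, E, F}  [seen]
{A, C, D, E, F} --x--> {A, B, C, D, E, F}  [seen]
{A, C, D, E, F} --y--> {A, B, C, D, E, F}  [seen]
Reachable DFA states: {A, C, E}, {A, B, C, D, E, F}, {A, C, D, E, F}.

3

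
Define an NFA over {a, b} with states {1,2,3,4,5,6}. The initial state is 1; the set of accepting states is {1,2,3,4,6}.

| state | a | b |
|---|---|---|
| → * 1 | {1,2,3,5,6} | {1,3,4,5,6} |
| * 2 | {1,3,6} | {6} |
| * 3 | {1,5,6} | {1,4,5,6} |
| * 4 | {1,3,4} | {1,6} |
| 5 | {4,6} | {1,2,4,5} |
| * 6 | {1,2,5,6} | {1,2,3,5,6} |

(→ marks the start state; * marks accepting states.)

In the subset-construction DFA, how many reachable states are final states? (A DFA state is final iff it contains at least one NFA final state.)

4

Start state of the DFA: {1}.
{1} --a--> {1,2,3,5,6}  [new]
{1} --b--> {1,3,4,5,6}  [new]
{1,2,3,5,6} --a--> {1,2,3,4,5,6}  [new]
{1,2,3,5,6} --b--> {1,2,3,4,5,6}  [seen]
{1,3,4,5,6} --a--> {1,2,3,4,5,6}  [seen]
{1,3,4,5,6} --b--> {1,2,3,4,5,6}  [seen]
{1,2,3,4,5,6} --a--> {1,2,3,4,5,6}  [seen]
{1,2,3,4,5,6} --b--> {1,2,3,4,5,6}  [seen]
Reachable DFA states: {1}, {1,2,3,5,6}, {1,3,4,5,6}, {1,2,3,4,5,6}.
Accepting DFA states (contain an NFA accepting state): {1}, {1,2,3,5,6}, {1,3,4,5,6}, {1,2,3,4,5,6}.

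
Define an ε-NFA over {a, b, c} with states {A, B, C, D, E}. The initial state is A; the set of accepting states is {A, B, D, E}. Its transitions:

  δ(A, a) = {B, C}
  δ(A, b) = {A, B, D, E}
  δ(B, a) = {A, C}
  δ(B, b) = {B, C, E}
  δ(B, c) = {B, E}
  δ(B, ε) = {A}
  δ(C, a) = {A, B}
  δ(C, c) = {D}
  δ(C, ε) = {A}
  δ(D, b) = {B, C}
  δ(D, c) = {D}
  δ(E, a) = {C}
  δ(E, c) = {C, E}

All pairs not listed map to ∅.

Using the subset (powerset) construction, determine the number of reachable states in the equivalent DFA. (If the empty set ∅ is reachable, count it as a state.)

Start state of the DFA: {A} (ε-closure of the NFA start).
{A} --a--> {A, B, C}  [new]
{A} --b--> {A, B, D, E}  [new]
{A} --c--> ∅  [new]
{A, B, C} --a--> {A, B, C}  [seen]
{A, B, C} --b--> {A, B, C, D, E}  [new]
{A, B, C} --c--> {A, B, D, E}  [seen]
{A, B, D, E} --a--> {A, B, C}  [seen]
{A, B, D, E} --b--> {A, B, C, D, E}  [seen]
{A, B, D, E} --c--> {A, B, C, D, E}  [seen]
∅ --a--> ∅  [seen]
∅ --b--> ∅  [seen]
∅ --c--> ∅  [seen]
{A, B, C, D, E} --a--> {A, B, C}  [seen]
{A, B, C, D, E} --b--> {A, B, C, D, E}  [seen]
{A, B, C, D, E} --c--> {A, B, C, D, E}  [seen]
Reachable DFA states: {A}, {A, B, C}, {A, B, D, E}, ∅, {A, B, C, D, E}.

5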